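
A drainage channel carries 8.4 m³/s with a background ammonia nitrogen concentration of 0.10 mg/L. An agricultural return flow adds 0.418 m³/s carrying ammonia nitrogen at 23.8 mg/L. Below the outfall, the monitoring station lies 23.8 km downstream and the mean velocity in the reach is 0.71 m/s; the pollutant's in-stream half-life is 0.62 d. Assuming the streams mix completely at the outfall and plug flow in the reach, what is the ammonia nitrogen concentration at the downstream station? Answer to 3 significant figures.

0.793 mg/L

After mixing, C = (8.400·0.1000 + 0.4180·23.80) / 8.818 = 10.79/8.818 = 1.223 mg/L.
Travel time t = 23.8·1000 / 0.71 = 33520 s = 9.311 h.
Half-life 0.62 d → k = ln 2 / 0.62 = 1.118 d⁻¹.
Applying C = C₀e^(−kt): 1.223 × 0.6481 = 0.7929 mg/L.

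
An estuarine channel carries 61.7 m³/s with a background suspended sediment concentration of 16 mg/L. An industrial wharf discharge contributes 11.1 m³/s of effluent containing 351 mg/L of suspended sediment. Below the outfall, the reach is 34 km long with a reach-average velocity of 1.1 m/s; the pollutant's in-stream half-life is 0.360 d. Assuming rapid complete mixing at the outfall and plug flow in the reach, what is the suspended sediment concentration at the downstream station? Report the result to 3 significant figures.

Flow-weighted average: C = (61.70·16.00 + 11.10·351.0) / 72.80 = 4883/72.80 = 67.08 mg/L.
Travel time t = 34·1000 / 1.1 = 30910 s = 8.586 h.
Half-life 0.360 d → k = ln 2 / 0.360 = 1.925 d⁻¹.
Decay over the reach: 67.08·exp(−kt) = 67.08·0.5022 = 33.69 mg/L.

33.7 mg/L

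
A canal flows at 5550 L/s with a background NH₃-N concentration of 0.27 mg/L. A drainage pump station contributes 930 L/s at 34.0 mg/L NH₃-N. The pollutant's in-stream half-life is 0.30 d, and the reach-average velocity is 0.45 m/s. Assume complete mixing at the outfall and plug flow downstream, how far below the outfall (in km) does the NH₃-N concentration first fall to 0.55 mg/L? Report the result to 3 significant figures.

After mixing, C = (5550·0.2700 + 930.0·34.00) / 6480 = 33120/6480 = 5.111 mg/L.
Half-life 0.30 d → k = ln 2 / 0.30 = 2.310 d⁻¹.
Set 5.111·exp(−k·t) = 0.55 → t = ln(5.111/0.55)/k = 83360 s = 23.16 h.
Distance = v·t = 0.45·83360 = 37510 m = 37.51 km.

37.5 km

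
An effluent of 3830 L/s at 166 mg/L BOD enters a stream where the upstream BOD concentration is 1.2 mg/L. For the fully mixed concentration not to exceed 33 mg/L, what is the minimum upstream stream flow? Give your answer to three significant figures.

16000 L/s

Set C_mix = 33: (Q·1.200 + 3830·166.0) / (Q + 3830) = 33
→ Q = 3830·(166.0 − 33)/(33 − 1.200) = 16020 L/s.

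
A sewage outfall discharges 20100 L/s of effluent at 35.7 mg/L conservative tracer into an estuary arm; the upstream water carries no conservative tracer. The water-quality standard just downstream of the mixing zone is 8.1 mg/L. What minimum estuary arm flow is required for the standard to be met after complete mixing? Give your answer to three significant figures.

Set C_mix = 8.1: (Q·0 + 20100·35.70) / (Q + 20100) = 8.1
→ Q = 20100·(35.70 − 8.1)/(8.1 − 0) = 68490 L/s.

68500 L/s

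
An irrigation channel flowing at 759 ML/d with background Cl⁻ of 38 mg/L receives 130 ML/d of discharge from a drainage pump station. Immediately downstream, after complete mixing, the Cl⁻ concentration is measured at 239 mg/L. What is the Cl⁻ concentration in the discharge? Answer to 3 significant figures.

1410 mg/L

Mass balance: 759.0·38.00 + 130.0·Cₑ = 889.0·239.0
→ Cₑ = (889.0·239.0 − 759.0·38.00) / 130.0 = 1413 mg/L.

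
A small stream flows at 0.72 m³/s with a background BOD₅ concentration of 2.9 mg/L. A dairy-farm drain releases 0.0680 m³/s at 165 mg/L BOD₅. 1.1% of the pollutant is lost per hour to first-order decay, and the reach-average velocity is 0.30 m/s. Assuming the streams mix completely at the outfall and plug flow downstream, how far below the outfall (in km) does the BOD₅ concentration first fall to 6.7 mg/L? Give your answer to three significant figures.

Conservation of mass: C = (0.7200·2.900 + 0.06800·165.0) / 0.7880 = 13.31/0.7880 = 16.89 mg/L.
1.1%/h lost → k = −ln(1 − 0.011) = 0.01106 h⁻¹.
Set 16.89·exp(−k·t) = 6.7 → t = ln(16.89/6.7)/k = 300900 s = 83.58 h.
Distance = v·t = 0.30·300900 = 90270 m = 90.27 km.

90.3 km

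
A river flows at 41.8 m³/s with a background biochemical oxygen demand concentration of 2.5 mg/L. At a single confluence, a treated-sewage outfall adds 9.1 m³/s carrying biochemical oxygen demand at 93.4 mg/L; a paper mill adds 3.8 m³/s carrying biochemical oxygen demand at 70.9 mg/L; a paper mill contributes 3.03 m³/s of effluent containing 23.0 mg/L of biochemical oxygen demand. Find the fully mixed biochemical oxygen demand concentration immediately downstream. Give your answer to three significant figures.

Mixed concentration C = ΣQC/ΣQ = (41.80·2.500 + 9.100·93.40 + 3.800·70.90 + 3.030·23.00) / 57.73 = 1294/57.73 = 22.41 mg/L.

22.4 mg/L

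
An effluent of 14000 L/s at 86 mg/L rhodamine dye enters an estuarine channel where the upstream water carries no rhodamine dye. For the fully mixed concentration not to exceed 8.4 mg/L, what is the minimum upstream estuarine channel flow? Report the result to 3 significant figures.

129000 L/s

Set C_mix = 8.4: (Q·0 + 14000·86.00) / (Q + 14000) = 8.4
→ Q = 14000·(86.00 − 8.4)/(8.4 − 0) = 129300 L/s.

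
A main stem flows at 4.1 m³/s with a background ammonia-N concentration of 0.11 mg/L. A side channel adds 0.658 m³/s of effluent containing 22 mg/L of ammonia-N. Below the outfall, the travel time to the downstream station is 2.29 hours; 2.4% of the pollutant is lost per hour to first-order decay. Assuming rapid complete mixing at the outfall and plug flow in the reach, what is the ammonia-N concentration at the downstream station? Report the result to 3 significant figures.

2.97 mg/L

Mixed concentration C = ΣQC/ΣQ = (4.100·0.1100 + 0.6580·22.00) / 4.758 = 14.93/4.758 = 3.137 mg/L.
2.4%/h lost → k = −ln(1 − 0.024) = 0.02429 h⁻¹.
First-order decay: C = 3.137·exp(−k·t) = 3.137·0.9459 = 2.967 mg/L.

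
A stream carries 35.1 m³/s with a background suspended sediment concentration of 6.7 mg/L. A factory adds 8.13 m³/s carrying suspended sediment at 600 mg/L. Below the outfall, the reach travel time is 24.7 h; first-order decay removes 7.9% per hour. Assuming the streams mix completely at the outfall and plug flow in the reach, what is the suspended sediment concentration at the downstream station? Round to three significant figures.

Conservation of mass: C = (35.10·6.700 + 8.130·600.0) / 43.23 = 5113/43.23 = 118.3 mg/L.
7.9%/h lost → k = −ln(1 − 0.079) = 0.08230 h⁻¹.
After decay, C = 118.3 × e^(−kt) = 118.3 × 0.1310 = 15.49 mg/L.

15.5 mg/L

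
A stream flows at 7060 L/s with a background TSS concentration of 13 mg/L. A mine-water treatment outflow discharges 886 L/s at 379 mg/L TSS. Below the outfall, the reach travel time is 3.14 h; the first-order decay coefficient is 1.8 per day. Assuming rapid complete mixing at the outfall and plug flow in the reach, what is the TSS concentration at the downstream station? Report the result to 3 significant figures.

After mixing, C = (7060·13.00 + 886.0·379.0) / 7946 = 427600/7946 = 53.81 mg/L.
Applying C = C₀e^(−kt): 53.81 × 0.7902 = 42.52 mg/L.

42.5 mg/L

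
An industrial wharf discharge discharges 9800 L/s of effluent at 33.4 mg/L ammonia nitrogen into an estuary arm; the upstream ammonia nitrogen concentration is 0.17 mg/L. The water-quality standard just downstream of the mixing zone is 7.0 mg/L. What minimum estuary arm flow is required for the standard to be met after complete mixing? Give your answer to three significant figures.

37900 L/s

Set C_mix = 7.0: (Q·0.1700 + 9800·33.40) / (Q + 9800) = 7.0
→ Q = 9800·(33.40 − 7.0)/(7.0 − 0.1700) = 37880 L/s.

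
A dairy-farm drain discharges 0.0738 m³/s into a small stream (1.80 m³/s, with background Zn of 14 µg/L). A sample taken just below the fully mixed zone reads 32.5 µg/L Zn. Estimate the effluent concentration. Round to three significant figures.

Mass balance: 1.800·14.00 + 0.07380·Cₑ = 1.874·32.50
→ Cₑ = (1.874·32.50 − 1.800·14.00) / 0.07380 = 483.7 µg/L.

484 µg/L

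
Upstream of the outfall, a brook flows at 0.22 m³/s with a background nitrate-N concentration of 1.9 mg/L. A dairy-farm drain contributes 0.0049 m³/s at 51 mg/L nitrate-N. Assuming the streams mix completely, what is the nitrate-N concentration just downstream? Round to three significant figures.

Mixed concentration C = ΣQC/ΣQ = (0.2200·1.900 + 0.004900·51.00) / 0.2249 = 0.6679/0.2249 = 2.970 mg/L.

2.97 mg/L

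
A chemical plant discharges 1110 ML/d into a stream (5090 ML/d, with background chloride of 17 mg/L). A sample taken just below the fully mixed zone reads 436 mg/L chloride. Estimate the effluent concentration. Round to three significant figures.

2360 mg/L

Mass balance: 5090·17.00 + 1110·Cₑ = 6200·436.0
→ Cₑ = (6200·436.0 − 5090·17.00) / 1110 = 2357 mg/L.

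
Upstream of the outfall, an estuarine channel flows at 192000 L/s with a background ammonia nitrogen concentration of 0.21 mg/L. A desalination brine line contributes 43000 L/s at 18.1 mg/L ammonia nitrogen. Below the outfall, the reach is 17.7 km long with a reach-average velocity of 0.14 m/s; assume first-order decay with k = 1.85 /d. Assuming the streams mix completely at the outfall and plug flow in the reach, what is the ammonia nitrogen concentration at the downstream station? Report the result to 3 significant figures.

Flow-weighted average: C = (192000·0.2100 + 43000·18.10) / 235000 = 818600/235000 = 3.483 mg/L.
Travel time t = 17.7·1000 / 0.14 = 126400 s = 35.12 h.
After decay, C = 3.483 × e^(−kt) = 3.483 × 0.06673 = 0.2325 mg/L.

0.232 mg/L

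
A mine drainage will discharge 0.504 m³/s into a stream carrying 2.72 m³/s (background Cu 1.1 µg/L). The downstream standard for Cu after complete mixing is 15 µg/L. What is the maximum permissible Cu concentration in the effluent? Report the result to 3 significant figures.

At the limit, (Qr·Cr + Qe·Cₑ)/(Qr + Qe) = 15:
Cₑ = (3.224·15 − 2.720·1.100) / 0.5040 = 90.02 µg/L.

90.0 µg/L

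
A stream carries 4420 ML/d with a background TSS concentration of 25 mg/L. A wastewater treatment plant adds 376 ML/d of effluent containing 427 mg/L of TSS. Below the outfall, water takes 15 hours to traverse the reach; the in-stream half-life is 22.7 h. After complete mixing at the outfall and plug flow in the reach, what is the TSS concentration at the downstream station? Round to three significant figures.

35.7 mg/L

Flow-weighted average: C = (4420·25.00 + 376.0·427.0) / 4796 = 271100/4796 = 56.52 mg/L.
Half-life 22.7 h → k = ln 2 / 22.7 = 0.03054 h⁻¹ = 0.7328 d⁻¹.
Applying C = C₀e^(−kt): 56.52 × 0.6325 = 35.75 mg/L.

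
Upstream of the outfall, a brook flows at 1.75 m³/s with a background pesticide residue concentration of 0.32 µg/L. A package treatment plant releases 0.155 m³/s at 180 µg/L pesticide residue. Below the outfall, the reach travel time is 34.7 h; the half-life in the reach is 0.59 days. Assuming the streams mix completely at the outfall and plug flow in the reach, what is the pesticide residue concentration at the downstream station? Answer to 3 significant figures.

After mixing, C = (1.750·0.3200 + 0.1550·180.0) / 1.905 = 28.46/1.905 = 14.94 µg/L.
Half-life 0.59 d → k = ln 2 / 0.59 = 1.175 d⁻¹.
After decay, C = 14.94 × e^(−kt) = 14.94 × 0.1829 = 2.733 µg/L.

2.73 µg/L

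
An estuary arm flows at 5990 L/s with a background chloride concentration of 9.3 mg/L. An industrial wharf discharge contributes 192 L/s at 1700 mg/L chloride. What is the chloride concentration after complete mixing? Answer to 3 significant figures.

Conservation of mass: C = (5990·9.300 + 192.0·1700) / 6182 = 382100/6182 = 61.81 mg/L.

61.8 mg/L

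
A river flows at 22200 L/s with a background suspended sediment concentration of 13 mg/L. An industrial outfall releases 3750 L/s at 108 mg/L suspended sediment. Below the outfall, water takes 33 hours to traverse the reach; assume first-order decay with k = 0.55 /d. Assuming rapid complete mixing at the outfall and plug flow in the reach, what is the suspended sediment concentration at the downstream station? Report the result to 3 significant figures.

Mass balance: C = (22200·13.00 + 3750·108.0) / 25950 = 693600/25950 = 26.73 mg/L.
First-order decay: C = 26.73·exp(−k·t) = 26.73·0.4694 = 12.55 mg/L.

12.5 mg/L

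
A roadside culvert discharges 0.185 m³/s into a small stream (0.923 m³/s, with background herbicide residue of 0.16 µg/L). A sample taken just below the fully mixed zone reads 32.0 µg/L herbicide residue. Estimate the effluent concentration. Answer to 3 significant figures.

Mass balance: 0.9230·0.1600 + 0.1850·Cₑ = 1.108·32.00
→ Cₑ = (1.108·32.00 − 0.9230·0.1600) / 0.1850 = 190.9 µg/L.

191 µg/L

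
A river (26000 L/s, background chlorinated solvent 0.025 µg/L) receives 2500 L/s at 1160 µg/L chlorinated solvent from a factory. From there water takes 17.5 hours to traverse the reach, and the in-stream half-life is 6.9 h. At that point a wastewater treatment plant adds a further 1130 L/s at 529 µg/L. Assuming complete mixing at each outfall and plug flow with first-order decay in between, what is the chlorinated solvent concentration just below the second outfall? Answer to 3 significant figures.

Conservation of mass: C = (26000·0.02500 + 2500·1160) / 28500 = 2901000/28500 = 101.8 µg/L; combined flow 28500 L/s.
Half-life 6.9 h → k = ln 2 / 6.9 = 0.1005 h⁻¹ = 2.411 d⁻¹.
After decay, C = 101.8 × e^(−kt) = 101.8 × 0.1724 = 17.55 µg/L.
Second outfall: C = (28500·17.55 + 1130·529.0)/29630 = 37.05 µg/L.

37.1 µg/L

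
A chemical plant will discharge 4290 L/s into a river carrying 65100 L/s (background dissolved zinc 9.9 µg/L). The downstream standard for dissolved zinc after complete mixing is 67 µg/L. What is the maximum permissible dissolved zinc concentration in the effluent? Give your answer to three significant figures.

At the limit, (Qr·Cr + Qe·Cₑ)/(Qr + Qe) = 67:
Cₑ = (69390·67 − 65100·9.900) / 4290 = 933.5 µg/L.

933 µg/L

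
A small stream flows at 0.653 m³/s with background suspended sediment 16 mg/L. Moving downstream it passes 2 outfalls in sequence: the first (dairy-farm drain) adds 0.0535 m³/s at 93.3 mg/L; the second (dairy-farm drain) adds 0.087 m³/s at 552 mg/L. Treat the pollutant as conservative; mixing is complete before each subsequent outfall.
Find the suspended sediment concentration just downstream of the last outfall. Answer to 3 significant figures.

80.0 mg/L

Outfall 1: combined Q = 0.7065 m³/s; C = (0.6530·16.00 + 0.05350·93.30)/0.7065 = 21.85 mg/L.
Outfall 2: combined Q = 0.7935 m³/s; C = (0.7065·21.85 + 0.08700·552.0)/0.7935 = 79.98 mg/L.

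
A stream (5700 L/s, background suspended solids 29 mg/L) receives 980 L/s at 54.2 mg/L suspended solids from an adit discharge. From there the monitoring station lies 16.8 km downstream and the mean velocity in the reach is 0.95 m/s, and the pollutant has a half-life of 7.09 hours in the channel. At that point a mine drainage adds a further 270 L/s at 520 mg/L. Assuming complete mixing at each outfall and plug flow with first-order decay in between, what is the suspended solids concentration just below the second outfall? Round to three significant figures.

39.6 mg/L

Mixed concentration C = ΣQC/ΣQ = (5700·29.00 + 980.0·54.20) / 6680 = 218400/6680 = 32.70 mg/L; combined flow 6680 L/s.
Travel time t = 16.8·1000 / 0.95 = 17680 s = 4.912 h.
Half-life 7.09 h → k = ln 2 / 7.09 = 0.09776 h⁻¹ = 2.346 d⁻¹.
First-order decay: C = 32.70·exp(−k·t) = 32.70·0.6186 = 20.23 mg/L.
At the second outfall, C = (6680·20.23 + 270.0·520.0) / (6680 + 270.0) = 39.64 mg/L.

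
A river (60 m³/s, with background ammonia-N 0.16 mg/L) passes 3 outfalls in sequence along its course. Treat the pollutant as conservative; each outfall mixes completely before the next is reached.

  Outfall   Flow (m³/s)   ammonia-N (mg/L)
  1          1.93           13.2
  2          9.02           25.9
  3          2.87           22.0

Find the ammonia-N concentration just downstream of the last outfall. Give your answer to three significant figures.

After outfall 1: Q = 60.00 + 1.930 = 61.93 m³/s; C = (60.00·0.1600 + 1.930·13.20)/61.93 = 0.5664 mg/L.
After outfall 2: Q = 61.93 + 9.020 = 70.95 m³/s; C = (61.93·0.5664 + 9.020·25.90)/70.95 = 3.787 mg/L.
After outfall 3: Q = 70.95 + 2.870 = 73.82 m³/s; C = (70.95·3.787 + 2.870·22.00)/73.82 = 4.495 mg/L.

4.50 mg/L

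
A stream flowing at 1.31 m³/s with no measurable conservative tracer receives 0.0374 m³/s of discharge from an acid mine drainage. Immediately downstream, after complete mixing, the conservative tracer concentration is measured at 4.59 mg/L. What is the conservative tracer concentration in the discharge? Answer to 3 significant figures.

165 mg/L

Mass balance: 1.310·0 + 0.03740·Cₑ = 1.347·4.590
→ Cₑ = (1.347·4.590 − 1.310·0) / 0.03740 = 165.4 mg/L.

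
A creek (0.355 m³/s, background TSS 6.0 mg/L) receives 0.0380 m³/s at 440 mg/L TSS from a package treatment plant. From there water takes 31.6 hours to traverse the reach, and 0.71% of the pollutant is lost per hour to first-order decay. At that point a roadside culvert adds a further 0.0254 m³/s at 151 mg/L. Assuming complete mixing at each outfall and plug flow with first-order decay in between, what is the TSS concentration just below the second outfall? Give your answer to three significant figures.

Mass balance: C = (0.3550·6.000 + 0.03800·440.0) / 0.3930 = 18.85/0.3930 = 47.96 mg/L; combined flow 0.3930 m³/s.
0.71%/h lost → k = −ln(1 − 0.0071) = 0.007125 h⁻¹.
First-order decay: C = 47.96·exp(−k·t) = 47.96·0.7984 = 38.29 mg/L.
Second outfall: C = (0.3930·38.29 + 0.02540·151.0)/0.4184 = 45.14 mg/L.

45.1 mg/L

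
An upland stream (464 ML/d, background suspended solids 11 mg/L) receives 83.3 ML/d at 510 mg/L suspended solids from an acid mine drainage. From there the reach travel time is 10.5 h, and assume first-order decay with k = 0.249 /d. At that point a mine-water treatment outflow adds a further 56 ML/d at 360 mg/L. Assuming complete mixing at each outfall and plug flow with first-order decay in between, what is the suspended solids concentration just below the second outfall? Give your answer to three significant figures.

After mixing, C = (464.0·11.00 + 83.30·510.0) / 547.3 = 47590/547.3 = 86.95 mg/L; combined flow 547.3 ML/d.
Decay over the reach: 86.95·exp(−kt) = 86.95·0.8968 = 77.97 mg/L.
At the second outfall, C = (547.3·77.97 + 56.00·360.0) / (547.3 + 56.00) = 104.2 mg/L.

104 mg/L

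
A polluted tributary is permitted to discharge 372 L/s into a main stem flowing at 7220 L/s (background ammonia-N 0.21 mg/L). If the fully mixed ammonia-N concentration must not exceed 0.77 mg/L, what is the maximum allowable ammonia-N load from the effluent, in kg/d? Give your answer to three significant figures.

Mass balance at the limit: 7220·0.2100 + 372.0·Cₑ = 7592·0.77 → Cₑ = 11.64 mg/L.
372.0 L/s = 0.3720 m³/s. Load = 0.3720 m³/s × 11.64 g/m³ × 86 400 s/d = 374.1 kg/d.

374 kg/d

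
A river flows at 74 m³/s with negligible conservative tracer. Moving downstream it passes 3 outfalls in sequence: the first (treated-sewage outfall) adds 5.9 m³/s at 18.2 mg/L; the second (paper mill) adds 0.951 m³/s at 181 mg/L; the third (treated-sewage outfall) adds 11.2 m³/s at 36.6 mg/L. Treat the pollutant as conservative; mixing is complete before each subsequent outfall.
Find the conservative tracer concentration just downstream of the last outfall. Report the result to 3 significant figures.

7.49 mg/L

After outfall 1: Q = 74.00 + 5.900 = 79.90 m³/s; C = (74.00·0 + 5.900·18.20)/79.90 = 1.344 mg/L.
After outfall 2: Q = 79.90 + 0.9510 = 80.85 m³/s; C = (79.90·1.344 + 0.9510·181.0)/80.85 = 3.457 mg/L.
After outfall 3: Q = 80.85 + 11.20 = 92.05 m³/s; C = (80.85·3.457 + 11.20·36.60)/92.05 = 7.490 mg/L.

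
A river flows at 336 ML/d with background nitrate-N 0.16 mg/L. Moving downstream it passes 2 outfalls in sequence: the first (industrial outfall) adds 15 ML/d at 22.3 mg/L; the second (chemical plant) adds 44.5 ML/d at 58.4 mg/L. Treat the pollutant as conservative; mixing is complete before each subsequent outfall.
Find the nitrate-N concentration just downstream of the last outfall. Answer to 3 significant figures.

After outfall 1: Q = 336.0 + 15.00 = 351.0 ML/d; C = (336.0·0.1600 + 15.00·22.30)/351.0 = 1.106 mg/L.
After outfall 2: Q = 351.0 + 44.50 = 395.5 ML/d; C = (351.0·1.106 + 44.50·58.40)/395.5 = 7.553 mg/L.

7.55 mg/L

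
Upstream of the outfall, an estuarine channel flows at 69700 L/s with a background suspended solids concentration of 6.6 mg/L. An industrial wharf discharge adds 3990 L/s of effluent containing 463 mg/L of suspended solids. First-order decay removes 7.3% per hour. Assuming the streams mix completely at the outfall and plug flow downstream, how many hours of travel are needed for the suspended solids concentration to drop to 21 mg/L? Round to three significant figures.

Mixed concentration C = ΣQC/ΣQ = (69700·6.600 + 3990·463.0) / 73690 = 2307000/73690 = 31.31 mg/L.
7.3%/h lost → k = −ln(1 − 0.073) = 0.07580 h⁻¹.
31.31·exp(−k·t) = 21 → t = ln(31.31/21)/k = 18970 s = 5.270 h.

5.27 h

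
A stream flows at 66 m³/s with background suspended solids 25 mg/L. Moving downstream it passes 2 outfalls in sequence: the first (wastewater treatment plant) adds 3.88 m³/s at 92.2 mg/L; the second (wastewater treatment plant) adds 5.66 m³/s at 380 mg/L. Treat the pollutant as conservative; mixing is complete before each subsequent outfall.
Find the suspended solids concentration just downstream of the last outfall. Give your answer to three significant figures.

55.1 mg/L

Below outfall 1: Q → 69.88 m³/s, C = (66.00·25.00 + 3.880·92.20)/69.88 = 28.73 mg/L.
Below outfall 2: Q → 75.54 m³/s, C = (69.88·28.73 + 5.660·380.0)/75.54 = 55.05 mg/L.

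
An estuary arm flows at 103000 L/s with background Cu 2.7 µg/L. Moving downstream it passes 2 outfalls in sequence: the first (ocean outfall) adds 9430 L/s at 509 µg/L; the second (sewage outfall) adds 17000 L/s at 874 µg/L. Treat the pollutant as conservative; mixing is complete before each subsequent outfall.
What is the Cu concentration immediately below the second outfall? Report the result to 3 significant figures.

After outfall 1: Q = 103000 + 9430 = 112400 L/s; C = (103000·2.700 + 9430·509.0)/112400 = 45.17 µg/L.
After outfall 2: Q = 112400 + 17000 = 129400 L/s; C = (112400·45.17 + 17000·874.0)/129400 = 154.0 µg/L.

154 µg/L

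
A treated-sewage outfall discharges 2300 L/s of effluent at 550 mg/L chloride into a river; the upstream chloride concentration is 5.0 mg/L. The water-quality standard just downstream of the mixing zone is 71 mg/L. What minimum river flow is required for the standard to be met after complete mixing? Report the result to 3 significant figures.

Set C_mix = 71: (Q·5.000 + 2300·550.0) / (Q + 2300) = 71
→ Q = 2300·(550.0 − 71)/(71 − 5.000) = 16690 L/s.

16700 L/s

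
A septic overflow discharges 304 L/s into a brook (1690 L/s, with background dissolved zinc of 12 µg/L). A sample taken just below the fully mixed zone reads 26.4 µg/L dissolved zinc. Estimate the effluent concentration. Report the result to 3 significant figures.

106 µg/L

Mass balance: 1690·12.00 + 304.0·Cₑ = 1994·26.40
→ Cₑ = (1994·26.40 − 1690·12.00) / 304.0 = 106.5 µg/L.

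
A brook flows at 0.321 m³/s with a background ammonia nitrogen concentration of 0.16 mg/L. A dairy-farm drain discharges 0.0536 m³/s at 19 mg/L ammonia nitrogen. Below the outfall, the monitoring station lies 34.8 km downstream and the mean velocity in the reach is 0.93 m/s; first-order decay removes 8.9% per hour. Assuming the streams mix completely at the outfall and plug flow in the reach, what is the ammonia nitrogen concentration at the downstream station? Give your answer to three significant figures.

Mixed concentration C = ΣQC/ΣQ = (0.3210·0.1600 + 0.05360·19.00) / 0.3746 = 1.070/0.3746 = 2.856 mg/L.
Travel time t = 34.8·1000 / 0.93 = 37420 s = 10.39 h.
8.9%/h lost → k = −ln(1 − 0.089) = 0.09321 h⁻¹.
Applying C = C₀e^(−kt): 2.856 × 0.3795 = 1.084 mg/L.

1.08 mg/L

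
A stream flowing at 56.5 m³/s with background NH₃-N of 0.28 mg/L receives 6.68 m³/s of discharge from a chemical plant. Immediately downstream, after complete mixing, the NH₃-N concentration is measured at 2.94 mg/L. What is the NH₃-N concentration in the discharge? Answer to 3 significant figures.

25.4 mg/L

Mass balance: 56.50·0.2800 + 6.680·Cₑ = 63.18·2.940
→ Cₑ = (63.18·2.940 − 56.50·0.2800) / 6.680 = 25.44 mg/L.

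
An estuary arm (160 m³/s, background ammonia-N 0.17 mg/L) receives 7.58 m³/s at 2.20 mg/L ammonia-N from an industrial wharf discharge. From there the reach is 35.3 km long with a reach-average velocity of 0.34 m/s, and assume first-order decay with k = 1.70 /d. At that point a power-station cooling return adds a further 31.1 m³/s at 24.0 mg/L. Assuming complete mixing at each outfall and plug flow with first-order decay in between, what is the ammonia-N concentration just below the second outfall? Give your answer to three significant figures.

3.79 mg/L

Mixed concentration C = ΣQC/ΣQ = (160.0·0.1700 + 7.580·2.200) / 167.6 = 43.88/167.6 = 0.2618 mg/L; combined flow 167.6 m³/s.
Travel time t = 35.3·1000 / 0.34 = 103800 s = 28.84 h.
First-order decay: C = 0.2618·exp(−k·t) = 0.2618·0.1297 = 0.03395 mg/L.
At the second outfall, C = (167.6·0.03395 + 31.10·24.00) / (167.6 + 31.10) = 3.785 mg/L.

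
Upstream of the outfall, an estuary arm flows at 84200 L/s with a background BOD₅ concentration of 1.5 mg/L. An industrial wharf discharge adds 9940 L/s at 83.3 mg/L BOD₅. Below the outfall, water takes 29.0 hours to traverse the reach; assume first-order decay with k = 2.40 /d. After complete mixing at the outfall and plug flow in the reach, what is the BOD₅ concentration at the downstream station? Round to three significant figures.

0.558 mg/L

Mass balance: C = (84200·1.500 + 9940·83.30) / 94140 = 954300/94140 = 10.14 mg/L.
Applying C = C₀e^(−kt): 10.14 × 0.05502 = 0.5578 mg/L.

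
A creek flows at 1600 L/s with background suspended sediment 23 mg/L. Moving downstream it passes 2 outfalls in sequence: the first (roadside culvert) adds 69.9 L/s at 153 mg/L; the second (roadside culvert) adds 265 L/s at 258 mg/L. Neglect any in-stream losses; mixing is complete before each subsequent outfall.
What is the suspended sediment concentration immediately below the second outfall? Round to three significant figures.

Outfall 1: combined Q = 1670 L/s; C = (1600·23.00 + 69.90·153.0)/1670 = 28.44 mg/L.
Outfall 2: combined Q = 1935 L/s; C = (1670·28.44 + 265.0·258.0)/1935 = 59.88 mg/L.

59.9 mg/L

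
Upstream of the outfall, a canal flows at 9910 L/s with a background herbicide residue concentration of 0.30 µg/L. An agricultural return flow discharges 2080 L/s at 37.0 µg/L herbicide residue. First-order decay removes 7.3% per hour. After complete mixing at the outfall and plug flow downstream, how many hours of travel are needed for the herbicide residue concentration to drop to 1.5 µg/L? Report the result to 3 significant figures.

19.7 h

Flow-weighted average: C = (9910·0.3000 + 2080·37.00) / 11990 = 79930/11990 = 6.667 µg/L.
7.3%/h lost → k = −ln(1 − 0.073) = 0.07580 h⁻¹.
6.667·exp(−k·t) = 1.5 → t = ln(6.667/1.5)/k = 70840 s = 19.68 h.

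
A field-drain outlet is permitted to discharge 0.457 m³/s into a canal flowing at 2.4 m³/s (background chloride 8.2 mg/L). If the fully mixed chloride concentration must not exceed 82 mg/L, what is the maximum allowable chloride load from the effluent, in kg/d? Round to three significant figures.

Mass balance at the limit: 2.400·8.200 + 0.4570·Cₑ = 2.857·82 → Cₑ = 469.6 mg/L.
Load = 0.4570 m³/s × 469.6 g/m³ × 86 400 s/d = 18540 kg/d.

18500 kg/d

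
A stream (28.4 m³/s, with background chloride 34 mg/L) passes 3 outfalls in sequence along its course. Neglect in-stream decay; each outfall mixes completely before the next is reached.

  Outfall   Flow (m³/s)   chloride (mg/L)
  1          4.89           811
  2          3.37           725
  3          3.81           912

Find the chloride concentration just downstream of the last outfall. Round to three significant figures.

Below outfall 1: Q → 33.29 m³/s, C = (28.40·34.00 + 4.890·811.0)/33.29 = 148.1 mg/L.
Below outfall 2: Q → 36.66 m³/s, C = (33.29·148.1 + 3.370·725.0)/36.66 = 201.2 mg/L.
Below outfall 3: Q → 40.47 m³/s, C = (36.66·201.2 + 3.810·912.0)/40.47 = 268.1 mg/L.

268 mg/L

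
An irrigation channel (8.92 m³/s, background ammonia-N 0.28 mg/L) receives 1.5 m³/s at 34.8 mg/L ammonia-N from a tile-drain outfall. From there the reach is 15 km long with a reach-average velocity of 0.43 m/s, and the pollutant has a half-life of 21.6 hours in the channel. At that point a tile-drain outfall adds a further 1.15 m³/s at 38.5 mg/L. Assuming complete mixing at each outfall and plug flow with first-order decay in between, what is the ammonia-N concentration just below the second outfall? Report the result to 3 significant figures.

Flow-weighted average: C = (8.920·0.2800 + 1.500·34.80) / 10.42 = 54.70/10.42 = 5.249 mg/L; combined flow 10.42 m³/s.
Travel time t = 15·1000 / 0.43 = 34880 s = 9.690 h.
Half-life 21.6 h → k = ln 2 / 21.6 = 0.03209 h⁻¹ = 0.7702 d⁻¹.
First-order decay: C = 5.249·exp(−k·t) = 5.249·0.7327 = 3.846 mg/L.
Second outfall: C = (10.42·3.846 + 1.150·38.50)/11.57 = 7.291 mg/L.

7.29 mg/L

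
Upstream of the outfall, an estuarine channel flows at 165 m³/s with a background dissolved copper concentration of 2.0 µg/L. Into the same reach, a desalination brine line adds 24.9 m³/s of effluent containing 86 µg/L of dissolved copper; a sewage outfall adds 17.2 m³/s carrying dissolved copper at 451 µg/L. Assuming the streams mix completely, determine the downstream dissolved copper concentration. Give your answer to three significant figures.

49.4 µg/L

Mixed concentration C = ΣQC/ΣQ = (165.0·2.000 + 24.90·86.00 + 17.20·451.0) / 207.1 = 10230/207.1 = 49.39 µg/L.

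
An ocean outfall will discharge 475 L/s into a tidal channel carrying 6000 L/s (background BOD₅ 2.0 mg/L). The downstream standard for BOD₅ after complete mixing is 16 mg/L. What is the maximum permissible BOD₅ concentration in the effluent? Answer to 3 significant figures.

193 mg/L

At the limit, (Qr·Cr + Qe·Cₑ)/(Qr + Qe) = 16:
Cₑ = (6475·16 − 6000·2.000) / 475.0 = 192.8 mg/L.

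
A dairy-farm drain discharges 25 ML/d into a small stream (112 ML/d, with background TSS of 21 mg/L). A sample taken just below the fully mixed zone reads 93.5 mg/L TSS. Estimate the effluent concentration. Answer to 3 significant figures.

418 mg/L

Mass balance: 112.0·21.00 + 25.00·Cₑ = 137.0·93.50
→ Cₑ = (137.0·93.50 − 112.0·21.00) / 25.00 = 418.3 mg/L.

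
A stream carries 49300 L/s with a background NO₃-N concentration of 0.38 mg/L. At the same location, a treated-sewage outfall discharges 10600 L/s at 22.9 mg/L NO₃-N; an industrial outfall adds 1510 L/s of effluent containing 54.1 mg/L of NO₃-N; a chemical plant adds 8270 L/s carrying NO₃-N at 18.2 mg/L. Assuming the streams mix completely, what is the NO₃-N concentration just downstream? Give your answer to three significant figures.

Flow-weighted average: C = (49300·0.3800 + 10600·22.90 + 1510·54.10 + 8270·18.20) / 69680 = 493700/69680 = 7.085 mg/L.

7.08 mg/L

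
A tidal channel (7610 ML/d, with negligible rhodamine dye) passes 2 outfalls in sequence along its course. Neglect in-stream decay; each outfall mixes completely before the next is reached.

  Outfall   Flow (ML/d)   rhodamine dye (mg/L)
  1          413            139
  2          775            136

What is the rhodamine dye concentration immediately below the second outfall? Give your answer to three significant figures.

18.5 mg/L

After outfall 1: Q = 7610 + 413.0 = 8023 ML/d; C = (7610·0 + 413.0·139.0)/8023 = 7.155 mg/L.
After outfall 2: Q = 8023 + 775.0 = 8798 ML/d; C = (8023·7.155 + 775.0·136.0)/8798 = 18.51 mg/L.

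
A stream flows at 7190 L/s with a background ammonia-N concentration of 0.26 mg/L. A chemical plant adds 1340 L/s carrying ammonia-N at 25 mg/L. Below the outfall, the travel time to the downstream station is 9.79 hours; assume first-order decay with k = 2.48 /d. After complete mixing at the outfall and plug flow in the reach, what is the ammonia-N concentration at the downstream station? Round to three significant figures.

Mass balance: C = (7190·0.2600 + 1340·25.00) / 8530 = 35370/8530 = 4.146 mg/L.
First-order decay: C = 4.146·exp(−k·t) = 4.146·0.3636 = 1.508 mg/L.

1.51 mg/L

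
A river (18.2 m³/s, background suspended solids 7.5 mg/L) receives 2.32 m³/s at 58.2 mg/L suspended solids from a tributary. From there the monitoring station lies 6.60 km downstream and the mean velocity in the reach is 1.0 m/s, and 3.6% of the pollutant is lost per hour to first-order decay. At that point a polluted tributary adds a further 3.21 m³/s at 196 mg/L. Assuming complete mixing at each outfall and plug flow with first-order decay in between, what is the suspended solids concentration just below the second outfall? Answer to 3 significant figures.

After mixing, C = (18.20·7.500 + 2.320·58.20) / 20.52 = 271.5/20.52 = 13.23 mg/L; combined flow 20.52 m³/s.
Travel time t = 6.60·1000 / 1.0 = 6600 s = 1.833 h.
3.6%/h lost → k = −ln(1 − 0.036) = 0.03666 h⁻¹.
Decay over the reach: 13.23·exp(−kt) = 13.23·0.9350 = 12.37 mg/L.
Second outfall: C = (20.52·12.37 + 3.210·196.0)/23.73 = 37.21 mg/L.

37.2 mg/L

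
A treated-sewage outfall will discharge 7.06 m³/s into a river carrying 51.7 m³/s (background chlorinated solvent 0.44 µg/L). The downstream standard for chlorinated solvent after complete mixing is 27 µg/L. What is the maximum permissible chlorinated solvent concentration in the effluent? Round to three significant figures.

At the limit, (Qr·Cr + Qe·Cₑ)/(Qr + Qe) = 27:
Cₑ = (58.76·27 − 51.70·0.4400) / 7.060 = 221.5 µg/L.

221 µg/L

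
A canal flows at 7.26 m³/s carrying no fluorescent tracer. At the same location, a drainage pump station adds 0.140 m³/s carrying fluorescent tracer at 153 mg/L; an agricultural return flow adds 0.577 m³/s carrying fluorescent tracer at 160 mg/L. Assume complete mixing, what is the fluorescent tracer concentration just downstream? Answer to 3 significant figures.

14.3 mg/L

Mixed concentration C = ΣQC/ΣQ = (7.260·0 + 0.1400·153.0 + 0.5770·160.0) / 7.977 = 113.7/7.977 = 14.26 mg/L.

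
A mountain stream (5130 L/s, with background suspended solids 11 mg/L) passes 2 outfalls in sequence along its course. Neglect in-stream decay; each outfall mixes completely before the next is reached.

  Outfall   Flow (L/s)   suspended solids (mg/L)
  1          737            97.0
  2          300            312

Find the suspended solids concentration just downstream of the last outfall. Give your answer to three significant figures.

Outfall 1: combined Q = 5867 L/s; C = (5130·11.00 + 737.0·97.00)/5867 = 21.80 mg/L.
Outfall 2: combined Q = 6167 L/s; C = (5867·21.80 + 300.0·312.0)/6167 = 35.92 mg/L.

35.9 mg/L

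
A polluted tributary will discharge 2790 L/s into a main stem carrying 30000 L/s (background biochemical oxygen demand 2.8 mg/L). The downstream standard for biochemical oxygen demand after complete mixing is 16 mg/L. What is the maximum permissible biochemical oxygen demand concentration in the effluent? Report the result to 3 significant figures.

158 mg/L

At the limit, (Qr·Cr + Qe·Cₑ)/(Qr + Qe) = 16:
Cₑ = (32790·16 − 30000·2.800) / 2790 = 157.9 mg/L.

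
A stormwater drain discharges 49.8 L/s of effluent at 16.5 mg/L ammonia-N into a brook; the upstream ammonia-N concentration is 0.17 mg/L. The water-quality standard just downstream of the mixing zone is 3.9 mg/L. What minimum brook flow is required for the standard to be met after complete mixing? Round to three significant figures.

Set C_mix = 3.9: (Q·0.1700 + 49.80·16.50) / (Q + 49.80) = 3.9
→ Q = 49.80·(16.50 − 3.9)/(3.9 − 0.1700) = 168.2 L/s.

168 L/s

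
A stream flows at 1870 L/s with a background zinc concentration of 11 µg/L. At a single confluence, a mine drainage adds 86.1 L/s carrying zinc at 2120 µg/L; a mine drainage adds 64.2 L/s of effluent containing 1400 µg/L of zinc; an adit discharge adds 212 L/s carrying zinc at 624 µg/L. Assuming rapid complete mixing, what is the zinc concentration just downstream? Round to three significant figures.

Mixed concentration C = ΣQC/ΣQ = (1870·11.00 + 86.10·2120 + 64.20·1400 + 212.0·624.0) / 2232 = 425300/2232 = 190.5 µg/L.

191 µg/L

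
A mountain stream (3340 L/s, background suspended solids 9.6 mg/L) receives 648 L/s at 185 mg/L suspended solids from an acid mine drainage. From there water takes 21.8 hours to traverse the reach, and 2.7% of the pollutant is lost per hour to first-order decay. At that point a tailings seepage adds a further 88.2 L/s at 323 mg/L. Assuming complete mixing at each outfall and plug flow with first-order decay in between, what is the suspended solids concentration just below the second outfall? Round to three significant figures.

Mixed concentration C = ΣQC/ΣQ = (3340·9.600 + 648.0·185.0) / 3988 = 151900/3988 = 38.10 mg/L; combined flow 3988 L/s.
2.7%/h lost → k = −ln(1 − 0.027) = 0.02737 h⁻¹.
After decay, C = 38.10 × e^(−kt) = 38.10 × 0.5506 = 20.98 mg/L.
At the second outfall, C = (3988·20.98 + 88.20·323.0) / (3988 + 88.20) = 27.51 mg/L.

27.5 mg/L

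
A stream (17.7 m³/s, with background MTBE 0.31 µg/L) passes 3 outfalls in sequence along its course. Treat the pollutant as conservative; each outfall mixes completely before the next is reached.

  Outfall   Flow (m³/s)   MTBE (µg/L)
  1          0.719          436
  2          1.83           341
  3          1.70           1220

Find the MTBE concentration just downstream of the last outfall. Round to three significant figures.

137 µg/L

Outfall 1: combined Q = 18.42 m³/s; C = (17.70·0.3100 + 0.7190·436.0)/18.42 = 17.32 µg/L.
Outfall 2: combined Q = 20.25 m³/s; C = (18.42·17.32 + 1.830·341.0)/20.25 = 46.57 µg/L.
Outfall 3: combined Q = 21.95 m³/s; C = (20.25·46.57 + 1.700·1220)/21.95 = 137.5 µg/L.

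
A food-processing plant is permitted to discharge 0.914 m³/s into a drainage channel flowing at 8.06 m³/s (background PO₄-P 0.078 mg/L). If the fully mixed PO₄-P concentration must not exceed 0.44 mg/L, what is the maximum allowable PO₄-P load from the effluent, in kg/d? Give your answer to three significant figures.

Mass balance at the limit: 8.060·0.07800 + 0.9140·Cₑ = 8.974·0.44 → Cₑ = 3.632 mg/L.
Load = 0.9140 m³/s × 3.632 g/m³ × 86 400 s/d = 286.8 kg/d.

287 kg/d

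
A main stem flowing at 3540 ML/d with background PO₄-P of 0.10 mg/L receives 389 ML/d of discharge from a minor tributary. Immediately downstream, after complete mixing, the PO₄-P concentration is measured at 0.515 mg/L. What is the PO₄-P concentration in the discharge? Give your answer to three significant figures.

Mass balance: 3540·0.1000 + 389.0·Cₑ = 3929·0.5150
→ Cₑ = (3929·0.5150 − 3540·0.1000) / 389.0 = 4.292 mg/L.

4.29 mg/L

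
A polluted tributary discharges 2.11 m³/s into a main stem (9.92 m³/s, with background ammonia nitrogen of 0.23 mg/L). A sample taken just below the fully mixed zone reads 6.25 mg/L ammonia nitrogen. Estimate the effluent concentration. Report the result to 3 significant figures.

Mass balance: 9.920·0.2300 + 2.110·Cₑ = 12.03·6.250
→ Cₑ = (12.03·6.250 − 9.920·0.2300) / 2.110 = 34.55 mg/L.

34.6 mg/L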